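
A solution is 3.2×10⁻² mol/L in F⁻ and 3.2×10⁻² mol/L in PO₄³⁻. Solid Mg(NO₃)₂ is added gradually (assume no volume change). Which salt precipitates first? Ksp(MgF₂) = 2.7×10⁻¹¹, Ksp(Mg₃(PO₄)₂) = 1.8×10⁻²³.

A salt starts to precipitate once the ion product Q reaches its Ksp.
For MgF₂: [Mg²⁺] = (Ksp/[F⁻]^2) = 2.6×10⁻⁸ mol/L
For Mg₃(PO₄)₂: [Mg²⁺] = (Ksp/[PO₄³⁻]^2)^(1/3) = 2.6×10⁻⁷ mol/L
Since MgF₂ needs less Mg²⁺ to reach saturation, it precipitates first.

MgF₂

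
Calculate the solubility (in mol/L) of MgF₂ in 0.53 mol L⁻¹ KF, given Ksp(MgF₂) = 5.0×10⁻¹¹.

1.8×10⁻¹⁰ M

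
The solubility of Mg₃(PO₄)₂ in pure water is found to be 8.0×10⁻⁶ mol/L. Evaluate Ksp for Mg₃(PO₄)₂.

Ksp = 3.5×10⁻²⁴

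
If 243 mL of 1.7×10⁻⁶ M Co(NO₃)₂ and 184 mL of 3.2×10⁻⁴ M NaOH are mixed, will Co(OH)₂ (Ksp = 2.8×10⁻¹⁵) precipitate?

The combined volume is 427 mL.
[Co²⁺] = (1.7×10⁻⁶)(243)/427 = 9.7×10⁻⁷ M
[OH⁻] = (3.2×10⁻⁴)(184)/427 = 1.4×10⁻⁴ M
Q = [Co²⁺][OH⁻]^2 = 1.8×10⁻¹⁴
Q = 1.8×10⁻¹⁴ > Ksp = 2.8×10⁻¹⁵, so the solution is supersaturated and Co(OH)₂ precipitates.

Yes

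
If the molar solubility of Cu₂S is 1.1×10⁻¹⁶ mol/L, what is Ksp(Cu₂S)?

Cu₂S(s) ⇌ 2 Cu⁺(aq) + S²⁻(aq)
If s mol/L of Cu₂S dissolves, [Cu⁺] = 2s and [S²⁻] = s.
Ksp = [Cu⁺]^2[S²⁻] = (2s)^2 · s = 4s^3
Ksp = 4 × (1.1×10⁻¹⁶)^3 = 5.3×10⁻⁴⁸

Ksp = 5.3×10⁻⁴⁸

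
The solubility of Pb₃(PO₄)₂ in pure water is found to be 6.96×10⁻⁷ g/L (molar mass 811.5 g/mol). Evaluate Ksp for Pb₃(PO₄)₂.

Ksp = 5.01×10⁻⁴⁴

s = (6.96×10⁻⁷ g L⁻¹)/(811.5 g mol⁻¹) = 8.5767×10⁻¹⁰ M
Pb₃(PO₄)₂(s) ⇌ 3 Pb²⁺(aq) + 2 PO₄³⁻(aq)
For each mole of Pb₃(PO₄)₂ that dissolves per liter, [Pb²⁺] = 3s and [PO₄³⁻] = 2s; let s denote this solubility.
Ksp = [Pb²⁺]^3[PO₄³⁻]^2 = (3s)^3 · (2s)^2 = 108s^5
Ksp = 108 × (8.5767×10⁻¹⁰)^5 = 5.01×10⁻⁴⁴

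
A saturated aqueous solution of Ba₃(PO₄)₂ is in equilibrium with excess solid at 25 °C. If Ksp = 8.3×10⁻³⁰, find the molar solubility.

Ba₃(PO₄)₂(s) ⇌ 3 Ba²⁺(aq) + 2 PO₄³⁻(aq)
Let s be the molar solubility. Then [Ba²⁺] = 3s and [PO₄³⁻] = 2s.
Ksp = [Ba²⁺]^3[PO₄³⁻]^2 = (3s)^3 · (2s)^2 = 108s^5
108s^5 = 8.3×10⁻³⁰  ⇒  s^5 = 7.7×10⁻³²
Taking the 5th root, s = 6.0×10⁻⁷ M.

6.0×10⁻⁷ M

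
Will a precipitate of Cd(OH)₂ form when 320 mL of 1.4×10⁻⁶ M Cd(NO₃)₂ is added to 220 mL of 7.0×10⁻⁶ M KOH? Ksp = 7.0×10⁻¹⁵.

No

The combined volume is 540 mL.
[Cd²⁺] = (1.4×10⁻⁶)(320)/540 = 8.3×10⁻⁷ M
[OH⁻] = (7.0×10⁻⁶)(220)/540 = 2.9×10⁻⁶ M
Q = [Cd²⁺][OH⁻]^2 = 6.7×10⁻¹⁸
Q = 6.7×10⁻¹⁸ < Ksp = 7.0×10⁻¹⁵, so the solution is unsaturated and no precipitate forms.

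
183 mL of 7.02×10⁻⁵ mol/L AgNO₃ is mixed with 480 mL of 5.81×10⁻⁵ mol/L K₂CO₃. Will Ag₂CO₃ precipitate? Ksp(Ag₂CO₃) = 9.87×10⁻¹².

After mixing, V = 183 mL + 480 mL = 663 mL.
[Ag⁺] = (7.02×10⁻⁵)(183)/663 = 1.94×10⁻⁵ mol/L
[CO₃²⁻] = (5.81×10⁻⁵)(480)/663 = 4.21×10⁻⁵ mol/L
Q = [Ag⁺]^2[CO₃²⁻] = 1.58×10⁻¹⁴
Q < Ksp (1.58×10⁻¹⁴ vs 9.87×10⁻¹²); the solution remains unsaturated and no precipitate forms.

No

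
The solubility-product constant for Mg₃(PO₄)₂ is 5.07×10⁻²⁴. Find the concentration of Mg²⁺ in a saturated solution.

2.58×10⁻⁵ M

Mg₃(PO₄)₂(s) ⇌ 3 Mg²⁺(aq) + 2 PO₄³⁻(aq)
If s mol/L of Mg₃(PO₄)₂ dissolves, [Mg²⁺] = 3s and [PO₄³⁻] = 2s.
Ksp = [Mg²⁺]^3[PO₄³⁻]^2 = (3s)^3 · (2s)^2 = 108s^5 = 5.07×10⁻²⁴
s = 8.60×10⁻⁶ mol/L
[Mg²⁺] = 3s = 2.58×10⁻⁵ mol/L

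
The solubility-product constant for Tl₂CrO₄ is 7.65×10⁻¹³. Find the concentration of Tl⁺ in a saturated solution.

Tl₂CrO₄(s) ⇌ 2 Tl⁺(aq) + CrO₄²⁻(aq)
With molar solubility s: [Tl⁺] = 2s, [CrO₄²⁻] = s.
Ksp = [Tl⁺]^2[CrO₄²⁻] = (2s)^2 · s = 4s^3 = 7.65×10⁻¹³
s = 5.76×10⁻⁵ mol L⁻¹
[Tl⁺] = 2s = 1.15×10⁻⁴ mol L⁻¹

1.15×10⁻⁴ M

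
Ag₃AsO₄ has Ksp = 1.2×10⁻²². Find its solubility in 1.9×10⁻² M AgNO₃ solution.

Ag₃AsO₄(s) ⇌ 3 Ag⁺(aq) + AsO₄³⁻(aq)
The solution already contains Ag⁺ at 1.9×10⁻² M. Let s be the molar solubility of Ag₃AsO₄.
[Ag⁺] ≈ 1.9×10⁻² M (common ion dominates); [AsO₄³⁻] = s.
Ksp = [Ag⁺]^3[AsO₄³⁻] = (1.9×10⁻²)^3s
s = 1.2×10⁻²² / (1.9×10⁻²)^3 = 1.7×10⁻¹⁷
s = 1.7×10⁻¹⁷ M

1.7×10⁻¹⁷ M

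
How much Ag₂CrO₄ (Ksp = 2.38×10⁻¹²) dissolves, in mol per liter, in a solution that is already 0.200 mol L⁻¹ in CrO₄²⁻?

1.72×10⁻⁶ M

Ag₂CrO₄(s) ⇌ 2 Ag⁺(aq) + CrO₄²⁻(aq)
With CrO₄²⁻ already at 0.200 mol L⁻¹ and s small, take [CrO₄²⁻] ≈ 0.200 mol L⁻¹ and [Ag⁺] = 2s.
Ksp = [Ag⁺]^2[CrO₄²⁻] = (2s)^2(0.200)
(2s)^2 = 2.38×10⁻¹² / (0.200) = 1.19×10⁻¹¹
s = 1.72×10⁻⁶ mol L⁻¹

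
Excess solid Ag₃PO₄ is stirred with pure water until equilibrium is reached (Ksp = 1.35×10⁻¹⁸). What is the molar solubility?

1.50×10⁻⁵ M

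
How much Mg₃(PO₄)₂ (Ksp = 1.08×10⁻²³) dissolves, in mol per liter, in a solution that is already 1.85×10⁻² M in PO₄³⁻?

1.05×10⁻⁷ M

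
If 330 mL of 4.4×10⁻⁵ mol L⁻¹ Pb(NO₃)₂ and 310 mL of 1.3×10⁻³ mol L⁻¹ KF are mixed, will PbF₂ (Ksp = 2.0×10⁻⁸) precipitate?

After mixing, V = 330 mL + 310 mL = 640 mL.
[Pb²⁺] = (4.4×10⁻⁵)(330)/640 = 2.3×10⁻⁵ mol L⁻¹
[F⁻] = (1.3×10⁻³)(310)/640 = 6.3×10⁻⁴ mol L⁻¹
Q = [Pb²⁺][F⁻]^2 = 9.0×10⁻¹²
Q = 9.0×10⁻¹² < Ksp = 2.0×10⁻⁸, so the solution is unsaturated and no precipitate forms.

No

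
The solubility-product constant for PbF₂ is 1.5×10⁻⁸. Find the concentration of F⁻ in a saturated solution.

3.1×10⁻³ M

PbF₂(s) ⇌ Pb²⁺(aq) + 2 F⁻(aq)
If s mol/L of PbF₂ dissolves, [Pb²⁺] = s and [F⁻] = 2s.
Ksp = [Pb²⁺][F⁻]^2 = s · (2s)^2 = 4s^3 = 1.5×10⁻⁸
s = 1.6×10⁻³ mol L⁻¹
[F⁻] = 2s = 3.1×10⁻³ mol L⁻¹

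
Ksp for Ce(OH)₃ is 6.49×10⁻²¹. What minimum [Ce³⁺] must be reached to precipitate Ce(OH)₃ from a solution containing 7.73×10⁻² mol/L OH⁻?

1.41×10⁻¹⁷ M

The threshold for precipitation is Q = Ksp.
Ce(OH)₃(s) ⇌ Ce³⁺(aq) + 3 OH⁻(aq)
Ksp = [Ce³⁺][OH⁻]^3 = [Ce³⁺](7.73×10⁻²)^3
[Ce³⁺] = 6.49×10⁻²¹ / (7.73×10⁻²)^3 = 1.41×10⁻¹⁷
[Ce³⁺] = 1.41×10⁻¹⁷ mol/L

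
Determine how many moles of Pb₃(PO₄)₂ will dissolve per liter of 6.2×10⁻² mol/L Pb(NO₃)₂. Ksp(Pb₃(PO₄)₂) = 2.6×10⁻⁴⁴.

5.2×10⁻²¹ M

Pb₃(PO₄)₂(s) ⇌ 3 Pb²⁺(aq) + 2 PO₄³⁻(aq)
The solution already contains Pb²⁺ at 6.2×10⁻² mol/L. Let s be the molar solubility of Pb₃(PO₄)₂.
[Pb²⁺] ≈ 6.2×10⁻² mol/L (common ion dominates); [PO₄³⁻] = 2s.
Ksp = [Pb²⁺]^3[PO₄³⁻]^2 = (6.2×10⁻²)^3(2s)^2
(2s)^2 = 2.6×10⁻⁴⁴ / (6.2×10⁻²)^3 = 1.1×10⁻⁴⁰
s = 5.2×10⁻²¹ mol/L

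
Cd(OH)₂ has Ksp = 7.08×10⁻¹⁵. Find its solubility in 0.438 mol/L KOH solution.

3.69×10⁻¹⁴ M

Cd(OH)₂(s) ⇌ Cd²⁺(aq) + 2 OH⁻(aq)
With OH⁻ already at 0.438 mol/L and s small, take [OH⁻] ≈ 0.438 mol/L and [Cd²⁺] = s.
Ksp = [Cd²⁺][OH⁻]^2 = s(0.438)^2
s = 7.08×10⁻¹⁵ / (0.438)^2 = 3.69×10⁻¹⁴
s = 3.69×10⁻¹⁴ mol/L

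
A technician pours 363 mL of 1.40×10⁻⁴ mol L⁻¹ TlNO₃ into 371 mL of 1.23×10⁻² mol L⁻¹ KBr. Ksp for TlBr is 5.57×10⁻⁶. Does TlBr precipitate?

The combined volume is 734 mL.
[Tl⁺] = (1.40×10⁻⁴)(363)/734 = 6.92×10⁻⁵ mol L⁻¹
[Br⁻] = (1.23×10⁻²)(371)/734 = 6.22×10⁻³ mol L⁻¹
Q = [Tl⁺][Br⁻] = 4.30×10⁻⁷
Q < Ksp (4.30×10⁻⁷ vs 5.57×10⁻⁶); the solution remains unsaturated and no precipitate forms.

No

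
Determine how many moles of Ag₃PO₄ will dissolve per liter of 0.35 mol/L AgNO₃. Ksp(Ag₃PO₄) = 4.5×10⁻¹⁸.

Ag₃PO₄(s) ⇌ 3 Ag⁺(aq) + PO₄³⁻(aq)
Let s be the solubility of Ag₃PO₄ here. The common ion gives [Ag⁺] ≈ 0.35 mol/L, and [PO₄³⁻] = s.
Ksp = [Ag⁺]^3[PO₄³⁻] = (0.35)^3s
s = 4.5×10⁻¹⁸ / (0.35)^3 = 1.0×10⁻¹⁶
s = 1.0×10⁻¹⁶ mol/L

1.0×10⁻¹⁶ M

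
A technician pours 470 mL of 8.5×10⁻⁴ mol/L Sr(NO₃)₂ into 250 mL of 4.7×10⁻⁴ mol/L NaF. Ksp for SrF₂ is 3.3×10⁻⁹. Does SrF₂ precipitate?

No

After mixing, V = 470 mL + 250 mL = 720 mL.
[Sr²⁺] = (8.5×10⁻⁴)(470)/720 = 5.5×10⁻⁴ mol/L
[F⁻] = (4.7×10⁻⁴)(250)/720 = 1.6×10⁻⁴ mol/L
Q = [Sr²⁺][F⁻]^2 = 1.5×10⁻¹¹
Q = 1.5×10⁻¹¹ < Ksp = 3.3×10⁻⁹, so the solution is unsaturated and no precipitate forms.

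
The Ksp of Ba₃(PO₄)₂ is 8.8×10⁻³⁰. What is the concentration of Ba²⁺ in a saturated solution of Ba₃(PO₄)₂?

Ba₃(PO₄)₂(s) ⇌ 3 Ba²⁺(aq) + 2 PO₄³⁻(aq)
If s mol/L of Ba₃(PO₄)₂ dissolves, [Ba²⁺] = 3s and [PO₄³⁻] = 2s.
Ksp = [Ba²⁺]^3[PO₄³⁻]^2 = (3s)^3 · (2s)^2 = 108s^5 = 8.8×10⁻³⁰
s = 6.1×10⁻⁷ mol/L
[Ba²⁺] = 3s = 1.8×10⁻⁶ mol/L

1.8×10⁻⁶ M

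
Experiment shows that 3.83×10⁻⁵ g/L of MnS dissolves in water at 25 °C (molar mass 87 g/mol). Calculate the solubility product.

Convert to molarity: s = 3.83×10⁻⁵ / 87 = 4.4023×10⁻⁷ mol/L
MnS(s) ⇌ Mn²⁺(aq) + S²⁻(aq)
With molar solubility s: [Mn²⁺] = s, [S²⁻] = s.
Ksp = [Mn²⁺][S²⁻] = s · s = s^2
Ksp = (4.4023×10⁻⁷)^2 = 1.94×10⁻¹³

Ksp = 1.94×10⁻¹³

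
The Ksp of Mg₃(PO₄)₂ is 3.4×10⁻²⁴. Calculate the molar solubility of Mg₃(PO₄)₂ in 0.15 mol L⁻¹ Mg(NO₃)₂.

Mg₃(PO₄)₂(s) ⇌ 3 Mg²⁺(aq) + 2 PO₄³⁻(aq)
Mg²⁺ is already present at 0.15 mol L⁻¹. If s mol/L of Mg₃(PO₄)₂ dissolves, [PO₄³⁻] = 2s while [Mg²⁺] ≈ 0.15 mol L⁻¹.
Ksp = [Mg²⁺]^3[PO₄³⁻]^2 = (0.15)^3(2s)^2
(2s)^2 = 3.4×10⁻²⁴ / (0.15)^3 = 1.0×10⁻²¹
s = 1.6×10⁻¹¹ mol L⁻¹

1.6×10⁻¹¹ M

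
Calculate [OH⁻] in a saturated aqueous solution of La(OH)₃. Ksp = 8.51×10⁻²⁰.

2.25×10⁻⁵ M

La(OH)₃(s) ⇌ La³⁺(aq) + 3 OH⁻(aq)
Call the molar solubility s, so that [La³⁺] = s and [OH⁻] = 3s.
Ksp = [La³⁺][OH⁻]^3 = s · (3s)^3 = 27s^4 = 8.51×10⁻²⁰
s = 7.49×10⁻⁶ mol/L
[OH⁻] = 3s = 2.25×10⁻⁵ mol/L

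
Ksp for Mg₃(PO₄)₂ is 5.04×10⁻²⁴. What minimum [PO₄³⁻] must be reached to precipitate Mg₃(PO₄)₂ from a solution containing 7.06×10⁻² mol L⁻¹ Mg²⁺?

1.20×10⁻¹⁰ M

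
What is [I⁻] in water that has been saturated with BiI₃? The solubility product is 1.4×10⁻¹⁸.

4.5×10⁻⁵ M

BiI₃(s) ⇌ Bi³⁺(aq) + 3 I⁻(aq)
Call the molar solubility s, so that [Bi³⁺] = s and [I⁻] = 3s.
Ksp = [Bi³⁺][I⁻]^3 = s · (3s)^3 = 27s^4 = 1.4×10⁻¹⁸
s = 1.5×10⁻⁵ mol/L
[I⁻] = 3s = 4.5×10⁻⁵ mol/L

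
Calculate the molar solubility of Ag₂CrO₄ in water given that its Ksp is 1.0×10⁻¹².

6.3×10⁻⁵ M

Ag₂CrO₄(s) ⇌ 2 Ag⁺(aq) + CrO₄²⁻(aq)
Call the molar solubility s, so that [Ag⁺] = 2s and [CrO₄²⁻] = s.
Ksp = [Ag⁺]^2[CrO₄²⁻] = (2s)^2 · s = 4s^3
4s^3 = 1.0×10⁻¹²  ⇒  s^3 = 2.5×10⁻¹³
Taking the 3rd root, s = 6.3×10⁻⁵ mol L⁻¹.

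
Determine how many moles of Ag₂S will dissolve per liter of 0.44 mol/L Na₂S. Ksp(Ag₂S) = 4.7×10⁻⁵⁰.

Ag₂S(s) ⇌ 2 Ag⁺(aq) + S²⁻(aq)
With S²⁻ already at 0.44 mol/L and s small, take [S²⁻] ≈ 0.44 mol/L and [Ag⁺] = 2s.
Ksp = [Ag⁺]^2[S²⁻] = (2s)^2(0.44)
(2s)^2 = 4.7×10⁻⁵⁰ / (0.44) = 1.1×10⁻⁴⁹
s = 1.6×10⁻²⁵ mol/L

1.6×10⁻²⁵ M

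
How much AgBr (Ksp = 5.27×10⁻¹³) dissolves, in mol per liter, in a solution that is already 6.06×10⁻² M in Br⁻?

8.70×10⁻¹² M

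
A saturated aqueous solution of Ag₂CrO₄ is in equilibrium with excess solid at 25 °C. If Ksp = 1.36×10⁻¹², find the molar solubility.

Ag₂CrO₄(s) ⇌ 2 Ag⁺(aq) + CrO₄²⁻(aq)
If s mol/L of Ag₂CrO₄ dissolves, [Ag⁺] = 2s and [CrO₄²⁻] = s.
Ksp = [Ag⁺]^2[CrO₄²⁻] = (2s)^2 · s = 4s^3
4s^3 = 1.36×10⁻¹²  ⇒  s^3 = 3.40×10⁻¹³
s = 6.98×10⁻⁵ mol/L

6.98×10⁻⁵ M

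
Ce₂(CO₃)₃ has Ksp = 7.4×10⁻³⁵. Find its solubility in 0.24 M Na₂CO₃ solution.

3.7×10⁻¹⁷ M

Ce₂(CO₃)₃(s) ⇌ 2 Ce³⁺(aq) + 3 CO₃²⁻(aq)
CO₃²⁻ is already present at 0.24 M. If s mol/L of Ce₂(CO₃)₃ dissolves, [Ce³⁺] = 2s while [CO₃²⁻] ≈ 0.24 M.
Ksp = [Ce³⁺]^2[CO₃²⁻]^3 = (2s)^2(0.24)^3
(2s)^2 = 7.4×10⁻³⁵ / (0.24)^3 = 5.4×10⁻³³
s = 3.7×10⁻¹⁷ M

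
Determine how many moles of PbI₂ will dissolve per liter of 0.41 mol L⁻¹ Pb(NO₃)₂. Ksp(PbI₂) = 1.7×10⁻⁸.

1.0×10⁻⁴ M

PbI₂(s) ⇌ Pb²⁺(aq) + 2 I⁻(aq)
With Pb²⁺ already at 0.41 mol L⁻¹ and s small, take [Pb²⁺] ≈ 0.41 mol L⁻¹ and [I⁻] = 2s.
Ksp = [Pb²⁺][I⁻]^2 = (0.41)(2s)^2
(2s)^2 = 1.7×10⁻⁸ / (0.41) = 4.1×10⁻⁸
s = 1.0×10⁻⁴ mol L⁻¹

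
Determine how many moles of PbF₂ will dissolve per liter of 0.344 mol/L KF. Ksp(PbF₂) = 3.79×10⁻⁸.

3.20×10⁻⁷ M

PbF₂(s) ⇌ Pb²⁺(aq) + 2 F⁻(aq)
With F⁻ already at 0.344 mol/L and s small, take [F⁻] ≈ 0.344 mol/L and [Pb²⁺] = s.
Ksp = [Pb²⁺][F⁻]^2 = s(0.344)^2
s = 3.79×10⁻⁸ / (0.344)^2 = 3.20×10⁻⁷
s = 3.20×10⁻⁷ mol/L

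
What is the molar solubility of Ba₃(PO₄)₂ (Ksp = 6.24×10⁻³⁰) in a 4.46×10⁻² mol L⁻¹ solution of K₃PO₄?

4.88×10⁻¹⁰ M

Ba₃(PO₄)₂(s) ⇌ 3 Ba²⁺(aq) + 2 PO₄³⁻(aq)
With PO₄³⁻ already at 4.46×10⁻² mol L⁻¹ and s small, take [PO₄³⁻] ≈ 4.46×10⁻² mol L⁻¹ and [Ba²⁺] = 3s.
Ksp = [Ba²⁺]^3[PO₄³⁻]^2 = (3s)^3(4.46×10⁻²)^2
(3s)^3 = 6.24×10⁻³⁰ / (4.46×10⁻²)^2 = 3.14×10⁻²⁷
s = 4.88×10⁻¹⁰ mol L⁻¹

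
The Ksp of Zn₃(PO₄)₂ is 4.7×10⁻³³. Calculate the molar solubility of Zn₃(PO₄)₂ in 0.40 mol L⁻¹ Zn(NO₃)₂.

Zn₃(PO₄)₂(s) ⇌ 3 Zn²⁺(aq) + 2 PO₄³⁻(aq)
Zn²⁺ is already present at 0.40 mol L⁻¹. If s mol/L of Zn₃(PO₄)₂ dissolves, [PO₄³⁻] = 2s while [Zn²⁺] ≈ 0.40 mol L⁻¹.
Ksp = [Zn²⁺]^3[PO₄³⁻]^2 = (0.40)^3(2s)^2
(2s)^2 = 4.7×10⁻³³ / (0.40)^3 = 7.3×10⁻³²
s = 1.4×10⁻¹⁶ mol L⁻¹

1.4×10⁻¹⁶ M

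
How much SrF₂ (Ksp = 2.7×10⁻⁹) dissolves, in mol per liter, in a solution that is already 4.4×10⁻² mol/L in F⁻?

1.4×10⁻⁶ M

SrF₂(s) ⇌ Sr²⁺(aq) + 2 F⁻(aq)
The solution already contains F⁻ at 4.4×10⁻² mol/L. Let s be the molar solubility of SrF₂.
[F⁻] ≈ 4.4×10⁻² mol/L (common ion dominates); [Sr²⁺] = s.
Ksp = [Sr²⁺][F⁻]^2 = s(4.4×10⁻²)^2
s = 2.7×10⁻⁹ / (4.4×10⁻²)^2 = 1.4×10⁻⁶
s = 1.4×10⁻⁶ mol/L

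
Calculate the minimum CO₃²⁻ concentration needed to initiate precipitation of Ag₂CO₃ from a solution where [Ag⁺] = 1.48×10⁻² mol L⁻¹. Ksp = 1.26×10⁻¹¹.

5.75×10⁻⁸ M

Precipitation of each salt begins when its ion product equals Ksp.
Ag₂CO₃(s) ⇌ 2 Ag⁺(aq) + CO₃²⁻(aq)
Ksp = [Ag⁺]^2[CO₃²⁻] = [CO₃²⁻](1.48×10⁻²)^2
[CO₃²⁻] = 1.26×10⁻¹¹ / (1.48×10⁻²)^2 = 5.75×10⁻⁸
[CO₃²⁻] = 5.75×10⁻⁸ mol L⁻¹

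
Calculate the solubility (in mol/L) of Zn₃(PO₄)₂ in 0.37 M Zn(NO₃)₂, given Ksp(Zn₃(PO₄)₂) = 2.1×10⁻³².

3.2×10⁻¹⁶ M

Zn₃(PO₄)₂(s) ⇌ 3 Zn²⁺(aq) + 2 PO₄³⁻(aq)
Let s be the solubility of Zn₃(PO₄)₂ here. The common ion gives [Zn²⁺] ≈ 0.37 M, and [PO₄³⁻] = 2s.
Ksp = [Zn²⁺]^3[PO₄³⁻]^2 = (0.37)^3(2s)^2
(2s)^2 = 2.1×10⁻³² / (0.37)^3 = 4.1×10⁻³¹
s = 3.2×10⁻¹⁶ M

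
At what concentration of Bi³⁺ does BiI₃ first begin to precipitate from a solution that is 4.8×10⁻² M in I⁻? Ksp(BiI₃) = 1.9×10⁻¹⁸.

1.7×10⁻¹⁴ M

A salt starts to precipitate once the ion product Q reaches its Ksp.
BiI₃(s) ⇌ Bi³⁺(aq) + 3 I⁻(aq)
Ksp = [Bi³⁺][I⁻]^3 = [Bi³⁺](4.8×10⁻²)^3
[Bi³⁺] = 1.9×10⁻¹⁸ / (4.8×10⁻²)^3 = 1.7×10⁻¹⁴
[Bi³⁺] = 1.7×10⁻¹⁴ M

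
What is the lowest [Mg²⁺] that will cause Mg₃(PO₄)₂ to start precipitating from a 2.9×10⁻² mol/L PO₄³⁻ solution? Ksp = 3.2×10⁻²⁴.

The threshold for precipitation is Q = Ksp.
Mg₃(PO₄)₂(s) ⇌ 3 Mg²⁺(aq) + 2 PO₄³⁻(aq)
Ksp = [Mg²⁺]^3[PO₄³⁻]^2 = [Mg²⁺]^3(2.9×10⁻²)^2
[Mg²⁺]^3 = 3.2×10⁻²⁴ / (2.9×10⁻²)^2 = 3.8×10⁻²¹
[Mg²⁺] = 1.6×10⁻⁷ mol/L

1.6×10⁻⁷ M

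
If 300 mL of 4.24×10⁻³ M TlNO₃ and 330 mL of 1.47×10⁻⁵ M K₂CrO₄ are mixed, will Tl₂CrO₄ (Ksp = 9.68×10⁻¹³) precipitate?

After mixing, V = 300 mL + 330 mL = 630 mL.
[Tl⁺] = (4.24×10⁻³)(300)/630 = 2.02×10⁻³ M
[CrO₄²⁻] = (1.47×10⁻⁵)(330)/630 = 7.70×10⁻⁶ M
Q = [Tl⁺]^2[CrO₄²⁻] = 3.14×10⁻¹¹
Because Q > Ksp (3.14×10⁻¹¹ vs 9.68×10⁻¹³), a precipitate of Tl₂CrO₄ forms.

Yes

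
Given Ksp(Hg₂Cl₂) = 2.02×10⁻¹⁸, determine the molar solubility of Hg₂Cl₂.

7.96×10⁻⁷ M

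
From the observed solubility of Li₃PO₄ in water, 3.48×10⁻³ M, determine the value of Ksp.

Li₃PO₄(s) ⇌ 3 Li⁺(aq) + PO₄³⁻(aq)
For each mole of Li₃PO₄ that dissolves per liter, [Li⁺] = 3s and [PO₄³⁻] = s; let s denote this solubility.
Ksp = [Li⁺]^3[PO₄³⁻] = (3s)^3 · s = 27s^4
Ksp = 27 × (3.48×10⁻³)^4 = 3.96×10⁻⁹

Ksp = 3.96×10⁻⁹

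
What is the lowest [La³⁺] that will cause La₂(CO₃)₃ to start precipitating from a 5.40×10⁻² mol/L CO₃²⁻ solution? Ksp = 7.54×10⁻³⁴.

Precipitation begins when Q = Ksp.
La₂(CO₃)₃(s) ⇌ 2 La³⁺(aq) + 3 CO₃²⁻(aq)
Ksp = [La³⁺]^2[CO₃²⁻]^3 = [La³⁺]^2(5.40×10⁻²)^3
[La³⁺]^2 = 7.54×10⁻³⁴ / (5.40×10⁻²)^3 = 4.79×10⁻³⁰
[La³⁺] = 2.19×10⁻¹⁵ mol/L

2.19×10⁻¹⁵ M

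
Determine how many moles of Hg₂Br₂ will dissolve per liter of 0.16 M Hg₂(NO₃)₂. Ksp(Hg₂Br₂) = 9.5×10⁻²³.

Hg₂Br₂(s) ⇌ Hg₂²⁺(aq) + 2 Br⁻(aq)
The solution already contains Hg₂²⁺ at 0.16 M. Let s be the molar solubility of Hg₂Br₂.
[Hg₂²⁺] ≈ 0.16 M (common ion dominates); [Br⁻] = 2s.
Ksp = [Hg₂²⁺][Br⁻]^2 = (0.16)(2s)^2
(2s)^2 = 9.5×10⁻²³ / (0.16) = 5.9×10⁻²²
s = 1.2×10⁻¹¹ M

1.2×10⁻¹¹ M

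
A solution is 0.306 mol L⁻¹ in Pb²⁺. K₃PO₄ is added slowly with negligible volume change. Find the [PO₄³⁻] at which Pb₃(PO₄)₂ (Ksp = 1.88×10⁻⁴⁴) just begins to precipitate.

Precipitation begins when Q = Ksp.
Pb₃(PO₄)₂(s) ⇌ 3 Pb²⁺(aq) + 2 PO₄³⁻(aq)
Ksp = [Pb²⁺]^3[PO₄³⁻]^2 = [PO₄³⁻]^2(0.306)^3
[PO₄³⁻]^2 = 1.88×10⁻⁴⁴ / (0.306)^3 = 6.56×10⁻⁴³
[PO₄³⁻] = 8.10×10⁻²² mol L⁻¹

8.10×10⁻²² M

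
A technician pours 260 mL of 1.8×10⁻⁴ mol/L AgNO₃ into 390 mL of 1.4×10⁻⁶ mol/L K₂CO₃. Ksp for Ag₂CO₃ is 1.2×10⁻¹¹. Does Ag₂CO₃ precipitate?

After mixing, V = 260 mL + 390 mL = 650 mL.
[Ag⁺] = (1.8×10⁻⁴)(260)/650 = 7.2×10⁻⁵ mol/L
[CO₃²⁻] = (1.4×10⁻⁶)(390)/650 = 8.4×10⁻⁷ mol/L
Q = [Ag⁺]^2[CO₃²⁻] = 4.4×10⁻¹⁵
Since Q (4.4×10⁻¹⁵) is less than Ksp (1.2×10⁻¹¹), no Ag₂CO₃ precipitates.

No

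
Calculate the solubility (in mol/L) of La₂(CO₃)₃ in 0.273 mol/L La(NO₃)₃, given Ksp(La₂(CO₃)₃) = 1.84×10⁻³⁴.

La₂(CO₃)₃(s) ⇌ 2 La³⁺(aq) + 3 CO₃²⁻(aq)
Let s be the solubility of La₂(CO₃)₃ here. The common ion gives [La³⁺] ≈ 0.273 mol/L, and [CO₃²⁻] = 3s.
Ksp = [La³⁺]^2[CO₃²⁻]^3 = (0.273)^2(3s)^3
(3s)^3 = 1.84×10⁻³⁴ / (0.273)^2 = 2.47×10⁻³³
s = 4.51×10⁻¹² mol/L

4.51×10⁻¹² M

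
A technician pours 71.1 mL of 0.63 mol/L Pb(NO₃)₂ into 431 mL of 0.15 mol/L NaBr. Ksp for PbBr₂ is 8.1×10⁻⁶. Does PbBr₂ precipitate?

Total volume after mixing = 71.1 + 431 = 502.1 mL.
[Pb²⁺] = (0.63)(71.1)/502.1 = 8.9×10⁻² mol/L
[Br⁻] = (0.15)(431)/502.1 = 0.13 mol/L
Q = [Pb²⁺][Br⁻]^2 = 1.5×10⁻³
Since Q (1.5×10⁻³) exceeds Ksp (8.1×10⁻⁶), PbBr₂ will precipitate.

Yes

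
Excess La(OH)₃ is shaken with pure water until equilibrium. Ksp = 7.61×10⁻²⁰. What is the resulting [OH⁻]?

La(OH)₃(s) ⇌ La³⁺(aq) + 3 OH⁻(aq)
With molar solubility s: [La³⁺] = s, [OH⁻] = 3s.
Ksp = [La³⁺][OH⁻]^3 = s · (3s)^3 = 27s^4 = 7.61×10⁻²⁰
s = 7.29×10⁻⁶ M
[OH⁻] = 3s = 2.19×10⁻⁵ M

2.19×10⁻⁵ M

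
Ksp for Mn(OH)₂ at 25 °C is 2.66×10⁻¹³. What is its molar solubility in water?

4.05×10⁻⁵ M

Mn(OH)₂(s) ⇌ Mn²⁺(aq) + 2 OH⁻(aq)
If s mol/L of Mn(OH)₂ dissolves, [Mn²⁺] = s and [OH⁻] = 2s.
Ksp = [Mn²⁺][OH⁻]^2 = s · (2s)^2 = 4s^3
4s^3 = 2.66×10⁻¹³  ⇒  s^3 = 6.65×10⁻¹⁴
s = 4.05×10⁻⁵ mol/L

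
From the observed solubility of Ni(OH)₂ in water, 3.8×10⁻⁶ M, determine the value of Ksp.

Ksp = 2.2×10⁻¹⁶

Ni(OH)₂(s) ⇌ Ni²⁺(aq) + 2 OH⁻(aq)
If s mol/L of Ni(OH)₂ dissolves, [Ni²⁺] = s and [OH⁻] = 2s.
Ksp = [Ni²⁺][OH⁻]^2 = s · (2s)^2 = 4s^3
Ksp = 4 × (3.8×10⁻⁶)^3 = 2.2×10⁻¹⁶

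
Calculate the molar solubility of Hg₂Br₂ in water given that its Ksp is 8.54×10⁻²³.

Hg₂Br₂(s) ⇌ Hg₂²⁺(aq) + 2 Br⁻(aq)
With molar solubility s: [Hg₂²⁺] = s, [Br⁻] = 2s.
Ksp = [Hg₂²⁺][Br⁻]^2 = s · (2s)^2 = 4s^3
4s^3 = 8.54×10⁻²³  ⇒  s^3 = 2.14×10⁻²³
Taking the 3rd root, s = 2.77×10⁻⁸ mol/L.

2.77×10⁻⁸ M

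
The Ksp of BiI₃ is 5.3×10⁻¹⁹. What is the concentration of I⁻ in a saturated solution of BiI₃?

BiI₃(s) ⇌ Bi³⁺(aq) + 3 I⁻(aq)
Let s be the molar solubility. Then [Bi³⁺] = s and [I⁻] = 3s.
Ksp = [Bi³⁺][I⁻]^3 = s · (3s)^3 = 27s^4 = 5.3×10⁻¹⁹
s = 1.2×10⁻⁵ M
[I⁻] = 3s = 3.6×10⁻⁵ M

3.6×10⁻⁵ M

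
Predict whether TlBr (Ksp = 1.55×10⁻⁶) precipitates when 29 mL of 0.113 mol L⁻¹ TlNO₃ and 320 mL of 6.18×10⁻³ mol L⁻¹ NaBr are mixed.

Yes

The combined volume is 349 mL.
[Tl⁺] = (0.113)(29)/349 = 9.39×10⁻³ mol L⁻¹
[Br⁻] = (6.18×10⁻³)(320)/349 = 5.67×10⁻³ mol L⁻¹
Q = [Tl⁺][Br⁻] = 5.32×10⁻⁵
Q = 5.32×10⁻⁵ > Ksp = 1.55×10⁻⁶, so the solution is supersaturated and TlBr precipitates.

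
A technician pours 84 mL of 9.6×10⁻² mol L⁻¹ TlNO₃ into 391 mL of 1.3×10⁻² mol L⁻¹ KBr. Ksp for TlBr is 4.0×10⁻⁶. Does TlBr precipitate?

Yes

After mixing, V = 84 mL + 391 mL = 475 mL.
[Tl⁺] = (9.6×10⁻²)(84)/475 = 1.7×10⁻² mol L⁻¹
[Br⁻] = (1.3×10⁻²)(391)/475 = 1.1×10⁻² mol L⁻¹
Q = [Tl⁺][Br⁻] = 1.8×10⁻⁴
Since Q (1.8×10⁻⁴) exceeds Ksp (4.0×10⁻⁶), TlBr will precipitate.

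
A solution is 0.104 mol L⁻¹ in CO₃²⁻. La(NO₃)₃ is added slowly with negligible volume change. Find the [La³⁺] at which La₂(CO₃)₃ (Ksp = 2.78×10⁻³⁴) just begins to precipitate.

The threshold for precipitation is Q = Ksp.
La₂(CO₃)₃(s) ⇌ 2 La³⁺(aq) + 3 CO₃²⁻(aq)
Ksp = [La³⁺]^2[CO₃²⁻]^3 = [La³⁺]^2(0.104)^3
[La³⁺]^2 = 2.78×10⁻³⁴ / (0.104)^3 = 2.47×10⁻³¹
[La³⁺] = 4.97×10⁻¹⁶ mol L⁻¹

4.97×10⁻¹⁶ M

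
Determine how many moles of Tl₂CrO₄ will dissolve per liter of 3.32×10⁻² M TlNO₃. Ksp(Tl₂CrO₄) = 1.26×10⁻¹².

Tl₂CrO₄(s) ⇌ 2 Tl⁺(aq) + CrO₄²⁻(aq)
Let s be the solubility of Tl₂CrO₄ here. The common ion gives [Tl⁺] ≈ 3.32×10⁻² M, and [CrO₄²⁻] = s.
Ksp = [Tl⁺]^2[CrO₄²⁻] = (3.32×10⁻²)^2s
s = 1.26×10⁻¹² / (3.32×10⁻²)^2 = 1.14×10⁻⁹
s = 1.14×10⁻⁹ M

1.14×10⁻⁹ M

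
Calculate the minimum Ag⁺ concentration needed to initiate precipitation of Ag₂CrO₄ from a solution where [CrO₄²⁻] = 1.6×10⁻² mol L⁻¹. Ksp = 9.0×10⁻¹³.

7.5×10⁻⁶ M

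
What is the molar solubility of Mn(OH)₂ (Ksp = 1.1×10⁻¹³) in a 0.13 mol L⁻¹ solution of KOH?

6.5×10⁻¹² M

Mn(OH)₂(s) ⇌ Mn²⁺(aq) + 2 OH⁻(aq)
Let s be the solubility of Mn(OH)₂ here. The common ion gives [OH⁻] ≈ 0.13 mol L⁻¹, and [Mn²⁺] = s.
Ksp = [Mn²⁺][OH⁻]^2 = s(0.13)^2
s = 1.1×10⁻¹³ / (0.13)^2 = 6.5×10⁻¹²
s = 6.5×10⁻¹² mol L⁻¹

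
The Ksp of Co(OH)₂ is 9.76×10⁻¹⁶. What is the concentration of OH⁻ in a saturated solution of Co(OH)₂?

Co(OH)₂(s) ⇌ Co²⁺(aq) + 2 OH⁻(aq)
Let s be the molar solubility. Then [Co²⁺] = s and [OH⁻] = 2s.
Ksp = [Co²⁺][OH⁻]^2 = s · (2s)^2 = 4s^3 = 9.76×10⁻¹⁶
s = 6.25×10⁻⁶ M
[OH⁻] = 2s = 1.25×10⁻⁵ M

1.25×10⁻⁵ M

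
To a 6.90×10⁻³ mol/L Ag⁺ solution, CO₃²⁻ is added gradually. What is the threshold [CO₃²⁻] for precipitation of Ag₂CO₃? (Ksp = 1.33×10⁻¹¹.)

Precipitation begins when Q = Ksp.
Ag₂CO₃(s) ⇌ 2 Ag⁺(aq) + CO₃²⁻(aq)
Ksp = [Ag⁺]^2[CO₃²⁻] = [CO₃²⁻](6.90×10⁻³)^2
[CO₃²⁻] = 1.33×10⁻¹¹ / (6.90×10⁻³)^2 = 2.79×10⁻⁷
[CO₃²⁻] = 2.79×10⁻⁷ mol/L

2.79×10⁻⁷ M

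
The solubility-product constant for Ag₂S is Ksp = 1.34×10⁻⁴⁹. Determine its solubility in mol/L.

Ag₂S(s) ⇌ 2 Ag⁺(aq) + S²⁻(aq)
With molar solubility s: [Ag⁺] = 2s, [S²⁻] = s.
Ksp = [Ag⁺]^2[S²⁻] = (2s)^2 · s = 4s^3
4s^3 = 1.34×10⁻⁴⁹  ⇒  s^3 = 3.35×10⁻⁵⁰
Taking the 3rd root, s = 3.22×10⁻¹⁷ mol L⁻¹.

3.22×10⁻¹⁷ M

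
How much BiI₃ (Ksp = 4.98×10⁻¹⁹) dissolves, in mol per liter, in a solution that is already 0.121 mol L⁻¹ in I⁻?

2.81×10⁻¹⁶ M

BiI₃(s) ⇌ Bi³⁺(aq) + 3 I⁻(aq)
Let s be the solubility of BiI₃ here. The common ion gives [I⁻] ≈ 0.121 mol L⁻¹, and [Bi³⁺] = s.
Ksp = [Bi³⁺][I⁻]^3 = s(0.121)^3
s = 4.98×10⁻¹⁹ / (0.121)^3 = 2.81×10⁻¹⁶
s = 2.81×10⁻¹⁶ mol L⁻¹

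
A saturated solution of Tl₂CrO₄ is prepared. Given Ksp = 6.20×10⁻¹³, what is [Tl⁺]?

1.07×10⁻⁴ M

Tl₂CrO₄(s) ⇌ 2 Tl⁺(aq) + CrO₄²⁻(aq)
Let s be the molar solubility. Then [Tl⁺] = 2s and [CrO₄²⁻] = s.
Ksp = [Tl⁺]^2[CrO₄²⁻] = (2s)^2 · s = 4s^3 = 6.20×10⁻¹³
s = 5.37×10⁻⁵ mol/L
[Tl⁺] = 2s = 1.07×10⁻⁴ mol/L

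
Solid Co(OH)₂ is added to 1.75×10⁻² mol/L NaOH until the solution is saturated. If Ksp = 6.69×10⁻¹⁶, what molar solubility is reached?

2.18×10⁻¹² M

Co(OH)₂(s) ⇌ Co²⁺(aq) + 2 OH⁻(aq)
Let s be the solubility of Co(OH)₂ here. The common ion gives [OH⁻] ≈ 1.75×10⁻² mol/L, and [Co²⁺] = s.
Ksp = [Co²⁺][OH⁻]^2 = s(1.75×10⁻²)^2
s = 6.69×10⁻¹⁶ / (1.75×10⁻²)^2 = 2.18×10⁻¹²
s = 2.18×10⁻¹² mol/L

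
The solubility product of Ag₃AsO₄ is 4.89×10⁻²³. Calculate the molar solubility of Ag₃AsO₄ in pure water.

Ag₃AsO₄(s) ⇌ 3 Ag⁺(aq) + AsO₄³⁻(aq)
Let s be the molar solubility. Then [Ag⁺] = 3s and [AsO₄³⁻] = s.
Ksp = [Ag⁺]^3[AsO₄³⁻] = (3s)^3 · s = 27s^4
27s^4 = 4.89×10⁻²³  ⇒  s^4 = 1.81×10⁻²⁴
s = (1.81×10⁻²⁴)^(1/4) = 1.16×10⁻⁶ mol L⁻¹

1.16×10⁻⁶ M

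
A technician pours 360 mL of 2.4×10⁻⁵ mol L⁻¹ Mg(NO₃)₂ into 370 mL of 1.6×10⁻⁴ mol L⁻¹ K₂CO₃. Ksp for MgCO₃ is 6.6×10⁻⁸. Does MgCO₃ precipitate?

No

Total volume after mixing = 360 + 370 = 730 mL.
[Mg²⁺] = (2.4×10⁻⁵)(360)/730 = 1.2×10⁻⁵ mol L⁻¹
[CO₃²⁻] = (1.6×10⁻⁴)(370)/730 = 8.1×10⁻⁵ mol L⁻¹
Q = [Mg²⁺][CO₃²⁻] = 9.6×10⁻¹⁰
Q = 9.6×10⁻¹⁰ < Ksp = 6.6×10⁻⁸, so the solution is unsaturated and no precipitate forms.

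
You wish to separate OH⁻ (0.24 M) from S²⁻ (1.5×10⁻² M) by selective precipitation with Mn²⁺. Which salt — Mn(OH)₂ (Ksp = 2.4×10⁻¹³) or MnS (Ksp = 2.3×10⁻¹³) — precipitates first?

Each salt precipitates once Q = Ksp for that salt.
For Mn(OH)₂: [Mn²⁺] = (Ksp/[OH⁻]^2) = 4.2×10⁻¹² M
For MnS: [Mn²⁺] = (Ksp/[S²⁻]) = 1.5×10⁻¹¹ M
Since Mn(OH)₂ needs less Mn²⁺ to reach saturation, it precipitates first.

Mn(OH)₂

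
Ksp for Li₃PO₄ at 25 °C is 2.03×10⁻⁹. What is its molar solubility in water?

Li₃PO₄(s) ⇌ 3 Li⁺(aq) + PO₄³⁻(aq)
For each mole of Li₃PO₄ that dissolves per liter, [Li⁺] = 3s and [PO₄³⁻] = s; let s denote this solubility.
Ksp = [Li⁺]^3[PO₄³⁻] = (3s)^3 · s = 27s^4
27s^4 = 2.03×10⁻⁹  ⇒  s^4 = 7.52×10⁻¹¹
s = (7.52×10⁻¹¹)^(1/4) = 2.94×10⁻³ mol L⁻¹

2.94×10⁻³ M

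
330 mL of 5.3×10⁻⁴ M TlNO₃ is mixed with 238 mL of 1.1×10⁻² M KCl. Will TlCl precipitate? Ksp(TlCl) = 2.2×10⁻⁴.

The combined volume is 568 mL.
[Tl⁺] = (5.3×10⁻⁴)(330)/568 = 3.1×10⁻⁴ M
[Cl⁻] = (1.1×10⁻²)(238)/568 = 4.6×10⁻³ M
Q = [Tl⁺][Cl⁻] = 1.4×10⁻⁶
Q < Ksp (1.4×10⁻⁶ vs 2.2×10⁻⁴); the solution remains unsaturated and no precipitate forms.

No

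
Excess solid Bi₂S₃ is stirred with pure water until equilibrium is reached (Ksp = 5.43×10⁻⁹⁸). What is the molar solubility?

1.38×10⁻²⁰ M

Bi₂S₃(s) ⇌ 2 Bi³⁺(aq) + 3 S²⁻(aq)
Call the molar solubility s, so that [Bi³⁺] = 2s and [S²⁻] = 3s.
Ksp = [Bi³⁺]^2[S²⁻]^3 = (2s)^2 · (3s)^3 = 108s^5
108s^5 = 5.43×10⁻⁹⁸  ⇒  s^5 = 5.03×10⁻¹⁰⁰
Taking the 5th root, s = 1.38×10⁻²⁰ mol/L.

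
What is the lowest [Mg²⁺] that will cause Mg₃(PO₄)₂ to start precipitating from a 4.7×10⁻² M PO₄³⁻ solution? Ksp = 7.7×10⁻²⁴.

1.5×10⁻⁷ M

The threshold for precipitation is Q = Ksp.
Mg₃(PO₄)₂(s) ⇌ 3 Mg²⁺(aq) + 2 PO₄³⁻(aq)
Ksp = [Mg²⁺]^3[PO₄³⁻]^2 = [Mg²⁺]^3(4.7×10⁻²)^2
[Mg²⁺]^3 = 7.7×10⁻²⁴ / (4.7×10⁻²)^2 = 3.5×10⁻²¹
[Mg²⁺] = 1.5×10⁻⁷ M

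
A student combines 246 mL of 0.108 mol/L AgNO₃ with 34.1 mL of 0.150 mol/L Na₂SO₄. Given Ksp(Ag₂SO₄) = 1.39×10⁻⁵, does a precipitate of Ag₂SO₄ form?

The combined volume is 280.1 mL.
[Ag⁺] = (0.108)(246)/280.1 = 9.49×10⁻² mol/L
[SO₄²⁻] = (0.150)(34.1)/280.1 = 1.83×10⁻² mol/L
Q = [Ag⁺]^2[SO₄²⁻] = 1.64×10⁻⁴
Because Q > Ksp (1.64×10⁻⁴ vs 1.39×10⁻⁵), a precipitate of Ag₂SO₄ forms.

Yes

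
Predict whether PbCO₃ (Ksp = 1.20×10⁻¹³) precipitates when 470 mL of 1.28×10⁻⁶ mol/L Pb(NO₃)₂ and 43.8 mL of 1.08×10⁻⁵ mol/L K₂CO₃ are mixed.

The combined volume is 513.8 mL.
[Pb²⁺] = (1.28×10⁻⁶)(470)/513.8 = 1.17×10⁻⁶ mol/L
[CO₃²⁻] = (1.08×10⁻⁵)(43.8)/513.8 = 9.21×10⁻⁷ mol/L
Q = [Pb²⁺][CO₃²⁻] = 1.08×10⁻¹²
Because Q > Ksp (1.08×10⁻¹² vs 1.20×10⁻¹³), a precipitate of PbCO₃ forms.

Yes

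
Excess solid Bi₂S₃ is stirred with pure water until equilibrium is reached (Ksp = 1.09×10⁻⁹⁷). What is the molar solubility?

Bi₂S₃(s) ⇌ 2 Bi³⁺(aq) + 3 S²⁻(aq)
If s mol/L of Bi₂S₃ dissolves, [Bi³⁺] = 2s and [S²⁻] = 3s.
Ksp = [Bi³⁺]^2[S²⁻]^3 = (2s)^2 · (3s)^3 = 108s^5
108s^5 = 1.09×10⁻⁹⁷  ⇒  s^5 = 1.01×10⁻⁹⁹
s = (1.01×10⁻⁹⁹)^(1/5) = 1.59×10⁻²⁰ mol/L

1.59×10⁻²⁰ M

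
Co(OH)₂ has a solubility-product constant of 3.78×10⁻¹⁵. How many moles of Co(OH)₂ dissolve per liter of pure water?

9.81×10⁻⁶ M

Co(OH)₂(s) ⇌ Co²⁺(aq) + 2 OH⁻(aq)
Let s be the molar solubility. Then [Co²⁺] = s and [OH⁻] = 2s.
Ksp = [Co²⁺][OH⁻]^2 = s · (2s)^2 = 4s^3
4s^3 = 3.78×10⁻¹⁵  ⇒  s^3 = 9.45×10⁻¹⁶
s = 9.81×10⁻⁶ mol/L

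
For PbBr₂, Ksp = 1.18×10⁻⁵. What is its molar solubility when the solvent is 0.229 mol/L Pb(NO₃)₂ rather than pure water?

3.59×10⁻³ M

PbBr₂(s) ⇌ Pb²⁺(aq) + 2 Br⁻(aq)
Let s be the solubility of PbBr₂ here. The common ion gives [Pb²⁺] ≈ 0.229 mol/L, and [Br⁻] = 2s.
Ksp = [Pb²⁺][Br⁻]^2 = (0.229)(2s)^2
(2s)^2 = 1.18×10⁻⁵ / (0.229) = 5.15×10⁻⁵
s = 3.59×10⁻³ mol/L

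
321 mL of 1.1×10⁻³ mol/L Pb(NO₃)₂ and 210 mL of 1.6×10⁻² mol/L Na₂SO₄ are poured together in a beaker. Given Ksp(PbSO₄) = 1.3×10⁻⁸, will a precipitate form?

The combined volume is 531 mL.
[Pb²⁺] = (1.1×10⁻³)(321)/531 = 6.6×10⁻⁴ mol/L
[SO₄²⁻] = (1.6×10⁻²)(210)/531 = 6.3×10⁻³ mol/L
Q = [Pb²⁺][SO₄²⁻] = 4.2×10⁻⁶
Because Q > Ksp (4.2×10⁻⁶ vs 1.3×10⁻⁸), a precipitate of PbSO₄ forms.

Yes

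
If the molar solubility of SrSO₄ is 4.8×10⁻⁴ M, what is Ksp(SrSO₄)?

Ksp = 2.3×10⁻⁷

SrSO₄(s) ⇌ Sr²⁺(aq) + SO₄²⁻(aq)
Let s be the molar solubility. Then [Sr²⁺] = s and [SO₄²⁻] = s.
Ksp = [Sr²⁺][SO₄²⁻] = s · s = s^2
Ksp = (4.8×10⁻⁴)^2 = 2.3×10⁻⁷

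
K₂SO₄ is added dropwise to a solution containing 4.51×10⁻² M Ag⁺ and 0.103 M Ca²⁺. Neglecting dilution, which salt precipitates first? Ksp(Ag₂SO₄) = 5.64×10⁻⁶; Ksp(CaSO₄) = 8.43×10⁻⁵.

CaSO₄

The threshold for precipitation is Q = Ksp.
For Ag₂SO₄: [SO₄²⁻] = (Ksp/[Ag⁺]^2) = 2.77×10⁻³ M
For CaSO₄: [SO₄²⁻] = (Ksp/[Ca²⁺]) = 8.18×10⁻⁴ M
CaSO₄ requires the lower [SO₄²⁻], so it precipitates first.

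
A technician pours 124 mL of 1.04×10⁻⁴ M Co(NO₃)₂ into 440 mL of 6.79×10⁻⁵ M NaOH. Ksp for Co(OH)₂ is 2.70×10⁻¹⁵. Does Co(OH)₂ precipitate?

Yes

Total volume after mixing = 124 + 440 = 564 mL.
[Co²⁺] = (1.04×10⁻⁴)(124)/564 = 2.29×10⁻⁵ M
[OH⁻] = (6.79×10⁻⁵)(440)/564 = 5.30×10⁻⁵ M
Q = [Co²⁺][OH⁻]^2 = 6.42×10⁻¹⁴
Because Q > Ksp (6.42×10⁻¹⁴ vs 2.70×10⁻¹⁵), a precipitate of Co(OH)₂ forms.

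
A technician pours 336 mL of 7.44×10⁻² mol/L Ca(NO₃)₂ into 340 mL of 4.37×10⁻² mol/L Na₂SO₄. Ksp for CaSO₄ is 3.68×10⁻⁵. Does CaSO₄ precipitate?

The combined volume is 676 mL.
[Ca²⁺] = (7.44×10⁻²)(336)/676 = 3.70×10⁻² mol/L
[SO₄²⁻] = (4.37×10⁻²)(340)/676 = 2.20×10⁻² mol/L
Q = [Ca²⁺][SO₄²⁻] = 8.13×10⁻⁴
Q = 8.13×10⁻⁴ > Ksp = 3.68×10⁻⁵, so the solution is supersaturated and CaSO₄ precipitates.

Yes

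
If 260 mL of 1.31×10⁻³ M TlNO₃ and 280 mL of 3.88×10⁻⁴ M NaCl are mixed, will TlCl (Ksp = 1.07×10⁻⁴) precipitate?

No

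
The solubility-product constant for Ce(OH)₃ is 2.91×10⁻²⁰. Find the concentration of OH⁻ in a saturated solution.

Ce(OH)₃(s) ⇌ Ce³⁺(aq) + 3 OH⁻(aq)
If s mol/L of Ce(OH)₃ dissolves, [Ce³⁺] = s and [OH⁻] = 3s.
Ksp = [Ce³⁺][OH⁻]^3 = s · (3s)^3 = 27s^4 = 2.91×10⁻²⁰
s = 5.73×10⁻⁶ M
[OH⁻] = 3s = 1.72×10⁻⁵ M

1.72×10⁻⁵ M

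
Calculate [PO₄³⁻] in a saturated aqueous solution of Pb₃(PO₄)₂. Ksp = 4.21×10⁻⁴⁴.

1.66×10⁻⁹ M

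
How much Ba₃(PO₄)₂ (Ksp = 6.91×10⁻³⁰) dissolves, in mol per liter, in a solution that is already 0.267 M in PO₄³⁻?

Ba₃(PO₄)₂(s) ⇌ 3 Ba²⁺(aq) + 2 PO₄³⁻(aq)
Let s be the solubility of Ba₃(PO₄)₂ here. The common ion gives [PO₄³⁻] ≈ 0.267 M, and [Ba²⁺] = 3s.
Ksp = [Ba²⁺]^3[PO₄³⁻]^2 = (3s)^3(0.267)^2
(3s)^3 = 6.91×10⁻³⁰ / (0.267)^2 = 9.69×10⁻²⁹
s = 1.53×10⁻¹⁰ M

1.53×10⁻¹⁰ M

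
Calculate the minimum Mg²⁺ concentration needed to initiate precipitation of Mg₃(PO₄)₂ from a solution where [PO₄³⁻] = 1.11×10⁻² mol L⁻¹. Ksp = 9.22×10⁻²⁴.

4.21×10⁻⁷ M

Precipitation of each salt begins when its ion product equals Ksp.
Mg₃(PO₄)₂(s) ⇌ 3 Mg²⁺(aq) + 2 PO₄³⁻(aq)
Ksp = [Mg²⁺]^3[PO₄³⁻]^2 = [Mg²⁺]^3(1.11×10⁻²)^2
[Mg²⁺]^3 = 9.22×10⁻²⁴ / (1.11×10⁻²)^2 = 7.48×10⁻²⁰
[Mg²⁺] = 4.21×10⁻⁷ mol L⁻¹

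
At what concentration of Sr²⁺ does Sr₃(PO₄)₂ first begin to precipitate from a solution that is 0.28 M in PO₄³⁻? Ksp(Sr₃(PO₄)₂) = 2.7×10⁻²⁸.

1.5×10⁻⁹ M

Precipitation begins when Q = Ksp.
Sr₃(PO₄)₂(s) ⇌ 3 Sr²⁺(aq) + 2 PO₄³⁻(aq)
Ksp = [Sr²⁺]^3[PO₄³⁻]^2 = [Sr²⁺]^3(0.28)^2
[Sr²⁺]^3 = 2.7×10⁻²⁸ / (0.28)^2 = 3.4×10⁻²⁷
[Sr²⁺] = 1.5×10⁻⁹ M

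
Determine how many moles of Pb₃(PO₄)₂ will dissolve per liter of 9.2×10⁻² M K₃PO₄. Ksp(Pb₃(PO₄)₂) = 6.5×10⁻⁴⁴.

Pb₃(PO₄)₂(s) ⇌ 3 Pb²⁺(aq) + 2 PO₄³⁻(aq)
The solution already contains PO₄³⁻ at 9.2×10⁻² M. Let s be the molar solubility of Pb₃(PO₄)₂.
[PO₄³⁻] ≈ 9.2×10⁻² M (common ion dominates); [Pb²⁺] = 3s.
Ksp = [Pb²⁺]^3[PO₄³⁻]^2 = (3s)^3(9.2×10⁻²)^2
(3s)^3 = 6.5×10⁻⁴⁴ / (9.2×10⁻²)^2 = 7.7×10⁻⁴²
s = 6.6×10⁻¹⁵ M

6.6×10⁻¹⁵ M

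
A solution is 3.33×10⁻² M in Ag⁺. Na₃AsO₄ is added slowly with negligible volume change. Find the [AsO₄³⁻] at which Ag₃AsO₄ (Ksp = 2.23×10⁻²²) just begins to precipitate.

6.04×10⁻¹⁸ M

The threshold for precipitation is Q = Ksp.
Ag₃AsO₄(s) ⇌ 3 Ag⁺(aq) + AsO₄³⁻(aq)
Ksp = [Ag⁺]^3[AsO₄³⁻] = [AsO₄³⁻](3.33×10⁻²)^3
[AsO₄³⁻] = 2.23×10⁻²² / (3.33×10⁻²)^3 = 6.04×10⁻¹⁸
[AsO₄³⁻] = 6.04×10⁻¹⁸ M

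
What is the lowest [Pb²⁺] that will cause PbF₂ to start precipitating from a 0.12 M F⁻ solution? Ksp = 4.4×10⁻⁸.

A salt starts to precipitate once the ion product Q reaches its Ksp.
PbF₂(s) ⇌ Pb²⁺(aq) + 2 F⁻(aq)
Ksp = [Pb²⁺][F⁻]^2 = [Pb²⁺](0.12)^2
[Pb²⁺] = 4.4×10⁻⁸ / (0.12)^2 = 3.1×10⁻⁶
[Pb²⁺] = 3.1×10⁻⁶ M

3.1×10⁻⁶ M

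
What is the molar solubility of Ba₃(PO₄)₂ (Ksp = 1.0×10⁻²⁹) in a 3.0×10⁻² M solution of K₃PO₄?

Ba₃(PO₄)₂(s) ⇌ 3 Ba²⁺(aq) + 2 PO₄³⁻(aq)
With PO₄³⁻ already at 3.0×10⁻² M and s small, take [PO₄³⁻] ≈ 3.0×10⁻² M and [Ba²⁺] = 3s.
Ksp = [Ba²⁺]^3[PO₄³⁻]^2 = (3s)^3(3.0×10⁻²)^2
(3s)^3 = 1.0×10⁻²⁹ / (3.0×10⁻²)^2 = 1.1×10⁻²⁶
s = 7.4×10⁻¹⁰ M

7.4×10⁻¹⁰ M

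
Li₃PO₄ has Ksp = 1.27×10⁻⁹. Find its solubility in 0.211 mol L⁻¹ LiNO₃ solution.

1.35×10⁻⁷ M

Li₃PO₄(s) ⇌ 3 Li⁺(aq) + PO₄³⁻(aq)
Li⁺ is already present at 0.211 mol L⁻¹. If s mol/L of Li₃PO₄ dissolves, [PO₄³⁻] = s while [Li⁺] ≈ 0.211 mol L⁻¹.
Ksp = [Li⁺]^3[PO₄³⁻] = (0.211)^3s
s = 1.27×10⁻⁹ / (0.211)^3 = 1.35×10⁻⁷
s = 1.35×10⁻⁷ mol L⁻¹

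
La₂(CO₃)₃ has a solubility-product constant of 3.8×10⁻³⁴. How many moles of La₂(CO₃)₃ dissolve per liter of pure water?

8.1×10⁻⁸ M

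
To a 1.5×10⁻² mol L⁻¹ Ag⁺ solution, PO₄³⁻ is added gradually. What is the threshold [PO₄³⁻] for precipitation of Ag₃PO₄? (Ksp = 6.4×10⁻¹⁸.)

Precipitation of each salt begins when its ion product equals Ksp.
Ag₃PO₄(s) ⇌ 3 Ag⁺(aq) + PO₄³⁻(aq)
Ksp = [Ag⁺]^3[PO₄³⁻] = [PO₄³⁻](1.5×10⁻²)^3
[PO₄³⁻] = 6.4×10⁻¹⁸ / (1.5×10⁻²)^3 = 1.9×10⁻¹²
[PO₄³⁻] = 1.9×10⁻¹² mol L⁻¹

1.9×10⁻¹² M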